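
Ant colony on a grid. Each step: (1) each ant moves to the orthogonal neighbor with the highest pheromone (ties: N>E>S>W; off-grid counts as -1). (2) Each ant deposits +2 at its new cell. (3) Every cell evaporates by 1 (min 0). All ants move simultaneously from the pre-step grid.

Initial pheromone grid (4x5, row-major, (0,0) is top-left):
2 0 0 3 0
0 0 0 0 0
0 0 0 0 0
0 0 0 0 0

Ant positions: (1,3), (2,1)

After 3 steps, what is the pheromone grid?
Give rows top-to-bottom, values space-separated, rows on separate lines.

After step 1: ants at (0,3),(1,1)
  1 0 0 4 0
  0 1 0 0 0
  0 0 0 0 0
  0 0 0 0 0
After step 2: ants at (0,4),(0,1)
  0 1 0 3 1
  0 0 0 0 0
  0 0 0 0 0
  0 0 0 0 0
After step 3: ants at (0,3),(0,2)
  0 0 1 4 0
  0 0 0 0 0
  0 0 0 0 0
  0 0 0 0 0

0 0 1 4 0
0 0 0 0 0
0 0 0 0 0
0 0 0 0 0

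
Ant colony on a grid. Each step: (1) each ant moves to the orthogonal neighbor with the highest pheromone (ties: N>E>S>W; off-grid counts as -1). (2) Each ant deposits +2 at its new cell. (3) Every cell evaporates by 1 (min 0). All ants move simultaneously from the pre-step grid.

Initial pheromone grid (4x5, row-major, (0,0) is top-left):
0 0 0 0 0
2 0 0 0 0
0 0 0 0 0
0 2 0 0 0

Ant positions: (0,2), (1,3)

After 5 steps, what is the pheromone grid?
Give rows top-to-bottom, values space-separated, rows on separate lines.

After step 1: ants at (0,3),(0,3)
  0 0 0 3 0
  1 0 0 0 0
  0 0 0 0 0
  0 1 0 0 0
After step 2: ants at (0,4),(0,4)
  0 0 0 2 3
  0 0 0 0 0
  0 0 0 0 0
  0 0 0 0 0
After step 3: ants at (0,3),(0,3)
  0 0 0 5 2
  0 0 0 0 0
  0 0 0 0 0
  0 0 0 0 0
After step 4: ants at (0,4),(0,4)
  0 0 0 4 5
  0 0 0 0 0
  0 0 0 0 0
  0 0 0 0 0
After step 5: ants at (0,3),(0,3)
  0 0 0 7 4
  0 0 0 0 0
  0 0 0 0 0
  0 0 0 0 0

0 0 0 7 4
0 0 0 0 0
0 0 0 0 0
0 0 0 0 0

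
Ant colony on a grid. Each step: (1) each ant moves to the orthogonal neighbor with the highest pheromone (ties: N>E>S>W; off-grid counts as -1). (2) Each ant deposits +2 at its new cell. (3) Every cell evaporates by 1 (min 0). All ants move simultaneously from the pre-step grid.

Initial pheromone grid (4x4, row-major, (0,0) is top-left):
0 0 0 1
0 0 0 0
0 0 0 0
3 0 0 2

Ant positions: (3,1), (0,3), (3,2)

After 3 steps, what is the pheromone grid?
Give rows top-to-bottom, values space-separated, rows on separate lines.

After step 1: ants at (3,0),(1,3),(3,3)
  0 0 0 0
  0 0 0 1
  0 0 0 0
  4 0 0 3
After step 2: ants at (2,0),(0,3),(2,3)
  0 0 0 1
  0 0 0 0
  1 0 0 1
  3 0 0 2
After step 3: ants at (3,0),(1,3),(3,3)
  0 0 0 0
  0 0 0 1
  0 0 0 0
  4 0 0 3

0 0 0 0
0 0 0 1
0 0 0 0
4 0 0 3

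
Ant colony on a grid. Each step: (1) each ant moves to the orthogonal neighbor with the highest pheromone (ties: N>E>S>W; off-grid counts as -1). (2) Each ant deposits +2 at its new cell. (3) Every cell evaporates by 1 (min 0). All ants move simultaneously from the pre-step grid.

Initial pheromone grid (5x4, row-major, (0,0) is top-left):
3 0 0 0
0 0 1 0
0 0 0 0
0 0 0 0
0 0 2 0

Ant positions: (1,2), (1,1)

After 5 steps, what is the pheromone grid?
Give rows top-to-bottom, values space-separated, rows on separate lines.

After step 1: ants at (0,2),(1,2)
  2 0 1 0
  0 0 2 0
  0 0 0 0
  0 0 0 0
  0 0 1 0
After step 2: ants at (1,2),(0,2)
  1 0 2 0
  0 0 3 0
  0 0 0 0
  0 0 0 0
  0 0 0 0
After step 3: ants at (0,2),(1,2)
  0 0 3 0
  0 0 4 0
  0 0 0 0
  0 0 0 0
  0 0 0 0
After step 4: ants at (1,2),(0,2)
  0 0 4 0
  0 0 5 0
  0 0 0 0
  0 0 0 0
  0 0 0 0
After step 5: ants at (0,2),(1,2)
  0 0 5 0
  0 0 6 0
  0 0 0 0
  0 0 0 0
  0 0 0 0

0 0 5 0
0 0 6 0
0 0 0 0
0 0 0 0
0 0 0 0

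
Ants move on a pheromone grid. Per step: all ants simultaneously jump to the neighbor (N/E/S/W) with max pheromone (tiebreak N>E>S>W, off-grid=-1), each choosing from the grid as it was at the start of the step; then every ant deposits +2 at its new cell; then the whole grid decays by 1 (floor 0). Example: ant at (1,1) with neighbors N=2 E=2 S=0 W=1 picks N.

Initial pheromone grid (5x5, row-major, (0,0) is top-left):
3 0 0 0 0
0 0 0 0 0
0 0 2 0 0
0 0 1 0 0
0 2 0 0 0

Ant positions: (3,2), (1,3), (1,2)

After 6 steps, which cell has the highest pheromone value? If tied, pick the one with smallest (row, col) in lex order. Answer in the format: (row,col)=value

Step 1: ant0:(3,2)->N->(2,2) | ant1:(1,3)->N->(0,3) | ant2:(1,2)->S->(2,2)
  grid max=5 at (2,2)
Step 2: ant0:(2,2)->N->(1,2) | ant1:(0,3)->E->(0,4) | ant2:(2,2)->N->(1,2)
  grid max=4 at (2,2)
Step 3: ant0:(1,2)->S->(2,2) | ant1:(0,4)->S->(1,4) | ant2:(1,2)->S->(2,2)
  grid max=7 at (2,2)
Step 4: ant0:(2,2)->N->(1,2) | ant1:(1,4)->N->(0,4) | ant2:(2,2)->N->(1,2)
  grid max=6 at (2,2)
Step 5: ant0:(1,2)->S->(2,2) | ant1:(0,4)->S->(1,4) | ant2:(1,2)->S->(2,2)
  grid max=9 at (2,2)
Step 6: ant0:(2,2)->N->(1,2) | ant1:(1,4)->N->(0,4) | ant2:(2,2)->N->(1,2)
  grid max=8 at (2,2)
Final grid:
  0 0 0 0 1
  0 0 7 0 0
  0 0 8 0 0
  0 0 0 0 0
  0 0 0 0 0
Max pheromone 8 at (2,2)

Answer: (2,2)=8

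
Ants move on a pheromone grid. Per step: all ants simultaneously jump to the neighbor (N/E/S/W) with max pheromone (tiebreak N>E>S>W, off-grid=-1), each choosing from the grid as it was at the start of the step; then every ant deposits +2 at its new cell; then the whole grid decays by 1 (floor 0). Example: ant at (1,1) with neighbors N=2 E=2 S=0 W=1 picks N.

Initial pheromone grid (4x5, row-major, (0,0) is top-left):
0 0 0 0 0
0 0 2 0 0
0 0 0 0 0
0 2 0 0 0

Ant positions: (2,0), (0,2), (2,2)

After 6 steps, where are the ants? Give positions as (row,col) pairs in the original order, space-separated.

Step 1: ant0:(2,0)->N->(1,0) | ant1:(0,2)->S->(1,2) | ant2:(2,2)->N->(1,2)
  grid max=5 at (1,2)
Step 2: ant0:(1,0)->N->(0,0) | ant1:(1,2)->N->(0,2) | ant2:(1,2)->N->(0,2)
  grid max=4 at (1,2)
Step 3: ant0:(0,0)->E->(0,1) | ant1:(0,2)->S->(1,2) | ant2:(0,2)->S->(1,2)
  grid max=7 at (1,2)
Step 4: ant0:(0,1)->E->(0,2) | ant1:(1,2)->N->(0,2) | ant2:(1,2)->N->(0,2)
  grid max=7 at (0,2)
Step 5: ant0:(0,2)->S->(1,2) | ant1:(0,2)->S->(1,2) | ant2:(0,2)->S->(1,2)
  grid max=11 at (1,2)
Step 6: ant0:(1,2)->N->(0,2) | ant1:(1,2)->N->(0,2) | ant2:(1,2)->N->(0,2)
  grid max=11 at (0,2)

(0,2) (0,2) (0,2)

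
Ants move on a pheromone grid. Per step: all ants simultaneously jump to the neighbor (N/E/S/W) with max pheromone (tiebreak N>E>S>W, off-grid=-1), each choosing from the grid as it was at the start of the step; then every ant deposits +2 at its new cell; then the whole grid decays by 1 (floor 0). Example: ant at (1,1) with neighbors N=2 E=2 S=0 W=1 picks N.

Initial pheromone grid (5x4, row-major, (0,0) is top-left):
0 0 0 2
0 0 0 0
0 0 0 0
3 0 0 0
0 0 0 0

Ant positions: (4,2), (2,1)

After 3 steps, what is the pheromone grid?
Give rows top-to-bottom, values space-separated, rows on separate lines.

After step 1: ants at (3,2),(1,1)
  0 0 0 1
  0 1 0 0
  0 0 0 0
  2 0 1 0
  0 0 0 0
After step 2: ants at (2,2),(0,1)
  0 1 0 0
  0 0 0 0
  0 0 1 0
  1 0 0 0
  0 0 0 0
After step 3: ants at (1,2),(0,2)
  0 0 1 0
  0 0 1 0
  0 0 0 0
  0 0 0 0
  0 0 0 0

0 0 1 0
0 0 1 0
0 0 0 0
0 0 0 0
0 0 0 0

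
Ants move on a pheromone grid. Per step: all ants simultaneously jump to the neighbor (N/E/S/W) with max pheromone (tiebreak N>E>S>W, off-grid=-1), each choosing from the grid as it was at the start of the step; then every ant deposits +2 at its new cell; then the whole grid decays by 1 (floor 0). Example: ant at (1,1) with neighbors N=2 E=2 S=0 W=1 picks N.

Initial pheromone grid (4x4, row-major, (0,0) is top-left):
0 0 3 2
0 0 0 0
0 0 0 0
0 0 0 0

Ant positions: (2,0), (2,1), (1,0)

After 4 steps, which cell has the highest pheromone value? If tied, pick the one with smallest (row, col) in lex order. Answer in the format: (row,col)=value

Step 1: ant0:(2,0)->N->(1,0) | ant1:(2,1)->N->(1,1) | ant2:(1,0)->N->(0,0)
  grid max=2 at (0,2)
Step 2: ant0:(1,0)->N->(0,0) | ant1:(1,1)->W->(1,0) | ant2:(0,0)->S->(1,0)
  grid max=4 at (1,0)
Step 3: ant0:(0,0)->S->(1,0) | ant1:(1,0)->N->(0,0) | ant2:(1,0)->N->(0,0)
  grid max=5 at (0,0)
Step 4: ant0:(1,0)->N->(0,0) | ant1:(0,0)->S->(1,0) | ant2:(0,0)->S->(1,0)
  grid max=8 at (1,0)
Final grid:
  6 0 0 0
  8 0 0 0
  0 0 0 0
  0 0 0 0
Max pheromone 8 at (1,0)

Answer: (1,0)=8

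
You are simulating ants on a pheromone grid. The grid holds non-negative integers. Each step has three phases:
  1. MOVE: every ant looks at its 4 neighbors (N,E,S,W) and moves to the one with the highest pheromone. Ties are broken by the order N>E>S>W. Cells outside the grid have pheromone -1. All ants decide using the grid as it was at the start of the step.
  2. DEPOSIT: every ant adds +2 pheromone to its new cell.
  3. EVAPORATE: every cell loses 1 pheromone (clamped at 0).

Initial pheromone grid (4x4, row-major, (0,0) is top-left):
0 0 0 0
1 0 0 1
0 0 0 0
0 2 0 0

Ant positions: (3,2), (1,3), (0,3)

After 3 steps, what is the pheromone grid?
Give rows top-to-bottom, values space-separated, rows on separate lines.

After step 1: ants at (3,1),(0,3),(1,3)
  0 0 0 1
  0 0 0 2
  0 0 0 0
  0 3 0 0
After step 2: ants at (2,1),(1,3),(0,3)
  0 0 0 2
  0 0 0 3
  0 1 0 0
  0 2 0 0
After step 3: ants at (3,1),(0,3),(1,3)
  0 0 0 3
  0 0 0 4
  0 0 0 0
  0 3 0 0

0 0 0 3
0 0 0 4
0 0 0 0
0 3 0 0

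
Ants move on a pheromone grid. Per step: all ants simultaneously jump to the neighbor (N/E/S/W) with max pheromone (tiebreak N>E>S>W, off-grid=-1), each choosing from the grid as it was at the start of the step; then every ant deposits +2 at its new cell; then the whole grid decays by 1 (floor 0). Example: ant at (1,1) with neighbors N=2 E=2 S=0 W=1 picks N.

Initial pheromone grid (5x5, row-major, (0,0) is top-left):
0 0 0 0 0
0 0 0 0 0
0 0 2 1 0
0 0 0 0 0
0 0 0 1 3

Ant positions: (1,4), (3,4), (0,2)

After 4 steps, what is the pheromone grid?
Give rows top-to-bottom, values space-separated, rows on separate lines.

After step 1: ants at (0,4),(4,4),(0,3)
  0 0 0 1 1
  0 0 0 0 0
  0 0 1 0 0
  0 0 0 0 0
  0 0 0 0 4
After step 2: ants at (0,3),(3,4),(0,4)
  0 0 0 2 2
  0 0 0 0 0
  0 0 0 0 0
  0 0 0 0 1
  0 0 0 0 3
After step 3: ants at (0,4),(4,4),(0,3)
  0 0 0 3 3
  0 0 0 0 0
  0 0 0 0 0
  0 0 0 0 0
  0 0 0 0 4
After step 4: ants at (0,3),(3,4),(0,4)
  0 0 0 4 4
  0 0 0 0 0
  0 0 0 0 0
  0 0 0 0 1
  0 0 0 0 3

0 0 0 4 4
0 0 0 0 0
0 0 0 0 0
0 0 0 0 1
0 0 0 0 3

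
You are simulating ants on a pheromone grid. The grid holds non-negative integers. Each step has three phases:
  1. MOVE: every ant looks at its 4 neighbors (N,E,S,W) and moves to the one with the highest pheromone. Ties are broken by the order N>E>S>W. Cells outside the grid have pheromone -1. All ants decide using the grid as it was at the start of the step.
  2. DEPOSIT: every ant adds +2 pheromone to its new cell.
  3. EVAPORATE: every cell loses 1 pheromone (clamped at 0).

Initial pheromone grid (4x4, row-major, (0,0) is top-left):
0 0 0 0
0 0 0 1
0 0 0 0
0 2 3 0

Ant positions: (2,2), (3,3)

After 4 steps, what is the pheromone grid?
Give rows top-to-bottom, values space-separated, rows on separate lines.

After step 1: ants at (3,2),(3,2)
  0 0 0 0
  0 0 0 0
  0 0 0 0
  0 1 6 0
After step 2: ants at (3,1),(3,1)
  0 0 0 0
  0 0 0 0
  0 0 0 0
  0 4 5 0
After step 3: ants at (3,2),(3,2)
  0 0 0 0
  0 0 0 0
  0 0 0 0
  0 3 8 0
After step 4: ants at (3,1),(3,1)
  0 0 0 0
  0 0 0 0
  0 0 0 0
  0 6 7 0

0 0 0 0
0 0 0 0
0 0 0 0
0 6 7 0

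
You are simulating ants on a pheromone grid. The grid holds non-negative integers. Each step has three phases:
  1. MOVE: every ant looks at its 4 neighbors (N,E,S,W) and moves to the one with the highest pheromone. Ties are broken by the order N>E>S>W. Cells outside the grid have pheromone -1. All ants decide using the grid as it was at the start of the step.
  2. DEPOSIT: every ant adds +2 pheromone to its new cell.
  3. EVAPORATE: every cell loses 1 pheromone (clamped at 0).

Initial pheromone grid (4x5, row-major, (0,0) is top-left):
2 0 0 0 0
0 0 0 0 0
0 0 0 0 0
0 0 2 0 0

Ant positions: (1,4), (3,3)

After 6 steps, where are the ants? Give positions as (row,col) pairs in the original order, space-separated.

Step 1: ant0:(1,4)->N->(0,4) | ant1:(3,3)->W->(3,2)
  grid max=3 at (3,2)
Step 2: ant0:(0,4)->S->(1,4) | ant1:(3,2)->N->(2,2)
  grid max=2 at (3,2)
Step 3: ant0:(1,4)->N->(0,4) | ant1:(2,2)->S->(3,2)
  grid max=3 at (3,2)
Step 4: ant0:(0,4)->S->(1,4) | ant1:(3,2)->N->(2,2)
  grid max=2 at (3,2)
Step 5: ant0:(1,4)->N->(0,4) | ant1:(2,2)->S->(3,2)
  grid max=3 at (3,2)
Step 6: ant0:(0,4)->S->(1,4) | ant1:(3,2)->N->(2,2)
  grid max=2 at (3,2)

(1,4) (2,2)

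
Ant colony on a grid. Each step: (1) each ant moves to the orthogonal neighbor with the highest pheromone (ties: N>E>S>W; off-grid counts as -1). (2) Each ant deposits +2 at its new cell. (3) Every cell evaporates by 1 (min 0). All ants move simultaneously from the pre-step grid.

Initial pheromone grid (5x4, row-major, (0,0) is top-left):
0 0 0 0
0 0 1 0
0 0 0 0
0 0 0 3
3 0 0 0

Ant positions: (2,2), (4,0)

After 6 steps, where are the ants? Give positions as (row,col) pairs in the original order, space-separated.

Step 1: ant0:(2,2)->N->(1,2) | ant1:(4,0)->N->(3,0)
  grid max=2 at (1,2)
Step 2: ant0:(1,2)->N->(0,2) | ant1:(3,0)->S->(4,0)
  grid max=3 at (4,0)
Step 3: ant0:(0,2)->S->(1,2) | ant1:(4,0)->N->(3,0)
  grid max=2 at (1,2)
Step 4: ant0:(1,2)->N->(0,2) | ant1:(3,0)->S->(4,0)
  grid max=3 at (4,0)
Step 5: ant0:(0,2)->S->(1,2) | ant1:(4,0)->N->(3,0)
  grid max=2 at (1,2)
Step 6: ant0:(1,2)->N->(0,2) | ant1:(3,0)->S->(4,0)
  grid max=3 at (4,0)

(0,2) (4,0)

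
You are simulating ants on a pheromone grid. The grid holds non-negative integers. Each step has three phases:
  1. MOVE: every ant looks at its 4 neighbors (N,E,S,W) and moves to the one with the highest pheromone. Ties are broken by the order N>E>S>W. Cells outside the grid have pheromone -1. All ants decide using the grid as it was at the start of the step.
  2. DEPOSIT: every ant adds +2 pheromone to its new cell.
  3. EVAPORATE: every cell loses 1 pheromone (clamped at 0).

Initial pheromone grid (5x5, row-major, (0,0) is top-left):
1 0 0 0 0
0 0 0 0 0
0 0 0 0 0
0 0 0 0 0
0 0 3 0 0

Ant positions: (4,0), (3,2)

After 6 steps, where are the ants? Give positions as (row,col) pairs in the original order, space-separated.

Step 1: ant0:(4,0)->N->(3,0) | ant1:(3,2)->S->(4,2)
  grid max=4 at (4,2)
Step 2: ant0:(3,0)->N->(2,0) | ant1:(4,2)->N->(3,2)
  grid max=3 at (4,2)
Step 3: ant0:(2,0)->N->(1,0) | ant1:(3,2)->S->(4,2)
  grid max=4 at (4,2)
Step 4: ant0:(1,0)->N->(0,0) | ant1:(4,2)->N->(3,2)
  grid max=3 at (4,2)
Step 5: ant0:(0,0)->E->(0,1) | ant1:(3,2)->S->(4,2)
  grid max=4 at (4,2)
Step 6: ant0:(0,1)->E->(0,2) | ant1:(4,2)->N->(3,2)
  grid max=3 at (4,2)

(0,2) (3,2)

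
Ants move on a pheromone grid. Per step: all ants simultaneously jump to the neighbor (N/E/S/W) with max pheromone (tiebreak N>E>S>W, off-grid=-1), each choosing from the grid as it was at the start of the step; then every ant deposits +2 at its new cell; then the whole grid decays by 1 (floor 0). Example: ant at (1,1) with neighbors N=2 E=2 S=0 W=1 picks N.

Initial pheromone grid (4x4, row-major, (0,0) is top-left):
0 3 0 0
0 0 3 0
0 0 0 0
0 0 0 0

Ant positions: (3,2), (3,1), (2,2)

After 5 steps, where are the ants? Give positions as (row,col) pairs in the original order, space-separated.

Step 1: ant0:(3,2)->N->(2,2) | ant1:(3,1)->N->(2,1) | ant2:(2,2)->N->(1,2)
  grid max=4 at (1,2)
Step 2: ant0:(2,2)->N->(1,2) | ant1:(2,1)->E->(2,2) | ant2:(1,2)->S->(2,2)
  grid max=5 at (1,2)
Step 3: ant0:(1,2)->S->(2,2) | ant1:(2,2)->N->(1,2) | ant2:(2,2)->N->(1,2)
  grid max=8 at (1,2)
Step 4: ant0:(2,2)->N->(1,2) | ant1:(1,2)->S->(2,2) | ant2:(1,2)->S->(2,2)
  grid max=9 at (1,2)
Step 5: ant0:(1,2)->S->(2,2) | ant1:(2,2)->N->(1,2) | ant2:(2,2)->N->(1,2)
  grid max=12 at (1,2)

(2,2) (1,2) (1,2)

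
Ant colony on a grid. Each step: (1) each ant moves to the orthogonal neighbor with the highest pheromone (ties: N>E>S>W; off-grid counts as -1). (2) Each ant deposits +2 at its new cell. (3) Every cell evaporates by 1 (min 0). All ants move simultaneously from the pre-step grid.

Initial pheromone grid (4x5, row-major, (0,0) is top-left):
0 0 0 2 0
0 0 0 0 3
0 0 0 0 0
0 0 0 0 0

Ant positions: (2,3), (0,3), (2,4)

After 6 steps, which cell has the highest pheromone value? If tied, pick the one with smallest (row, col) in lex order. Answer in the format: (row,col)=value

Answer: (1,4)=15

Derivation:
Step 1: ant0:(2,3)->N->(1,3) | ant1:(0,3)->E->(0,4) | ant2:(2,4)->N->(1,4)
  grid max=4 at (1,4)
Step 2: ant0:(1,3)->E->(1,4) | ant1:(0,4)->S->(1,4) | ant2:(1,4)->N->(0,4)
  grid max=7 at (1,4)
Step 3: ant0:(1,4)->N->(0,4) | ant1:(1,4)->N->(0,4) | ant2:(0,4)->S->(1,4)
  grid max=8 at (1,4)
Step 4: ant0:(0,4)->S->(1,4) | ant1:(0,4)->S->(1,4) | ant2:(1,4)->N->(0,4)
  grid max=11 at (1,4)
Step 5: ant0:(1,4)->N->(0,4) | ant1:(1,4)->N->(0,4) | ant2:(0,4)->S->(1,4)
  grid max=12 at (1,4)
Step 6: ant0:(0,4)->S->(1,4) | ant1:(0,4)->S->(1,4) | ant2:(1,4)->N->(0,4)
  grid max=15 at (1,4)
Final grid:
  0 0 0 0 10
  0 0 0 0 15
  0 0 0 0 0
  0 0 0 0 0
Max pheromone 15 at (1,4)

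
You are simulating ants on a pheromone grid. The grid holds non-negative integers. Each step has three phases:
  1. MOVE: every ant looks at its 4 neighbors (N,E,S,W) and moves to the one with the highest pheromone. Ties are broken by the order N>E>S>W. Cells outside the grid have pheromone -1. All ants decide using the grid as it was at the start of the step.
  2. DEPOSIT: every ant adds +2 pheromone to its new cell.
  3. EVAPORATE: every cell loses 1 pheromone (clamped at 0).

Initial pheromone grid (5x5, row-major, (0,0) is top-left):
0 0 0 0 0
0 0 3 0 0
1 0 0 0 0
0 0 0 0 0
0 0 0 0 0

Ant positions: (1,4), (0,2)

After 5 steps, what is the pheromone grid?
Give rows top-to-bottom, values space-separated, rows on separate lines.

After step 1: ants at (0,4),(1,2)
  0 0 0 0 1
  0 0 4 0 0
  0 0 0 0 0
  0 0 0 0 0
  0 0 0 0 0
After step 2: ants at (1,4),(0,2)
  0 0 1 0 0
  0 0 3 0 1
  0 0 0 0 0
  0 0 0 0 0
  0 0 0 0 0
After step 3: ants at (0,4),(1,2)
  0 0 0 0 1
  0 0 4 0 0
  0 0 0 0 0
  0 0 0 0 0
  0 0 0 0 0
After step 4: ants at (1,4),(0,2)
  0 0 1 0 0
  0 0 3 0 1
  0 0 0 0 0
  0 0 0 0 0
  0 0 0 0 0
After step 5: ants at (0,4),(1,2)
  0 0 0 0 1
  0 0 4 0 0
  0 0 0 0 0
  0 0 0 0 0
  0 0 0 0 0

0 0 0 0 1
0 0 4 0 0
0 0 0 0 0
0 0 0 0 0
0 0 0 0 0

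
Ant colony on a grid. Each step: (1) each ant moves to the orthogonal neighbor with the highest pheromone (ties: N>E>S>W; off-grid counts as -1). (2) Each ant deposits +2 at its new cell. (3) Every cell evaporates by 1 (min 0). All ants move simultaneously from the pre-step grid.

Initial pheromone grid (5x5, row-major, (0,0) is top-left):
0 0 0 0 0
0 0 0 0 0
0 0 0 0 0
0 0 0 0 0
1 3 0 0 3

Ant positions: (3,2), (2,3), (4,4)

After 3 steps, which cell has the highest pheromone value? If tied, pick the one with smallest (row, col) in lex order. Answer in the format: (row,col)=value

Step 1: ant0:(3,2)->N->(2,2) | ant1:(2,3)->N->(1,3) | ant2:(4,4)->N->(3,4)
  grid max=2 at (4,1)
Step 2: ant0:(2,2)->N->(1,2) | ant1:(1,3)->N->(0,3) | ant2:(3,4)->S->(4,4)
  grid max=3 at (4,4)
Step 3: ant0:(1,2)->N->(0,2) | ant1:(0,3)->E->(0,4) | ant2:(4,4)->N->(3,4)
  grid max=2 at (4,4)
Final grid:
  0 0 1 0 1
  0 0 0 0 0
  0 0 0 0 0
  0 0 0 0 1
  0 0 0 0 2
Max pheromone 2 at (4,4)

Answer: (4,4)=2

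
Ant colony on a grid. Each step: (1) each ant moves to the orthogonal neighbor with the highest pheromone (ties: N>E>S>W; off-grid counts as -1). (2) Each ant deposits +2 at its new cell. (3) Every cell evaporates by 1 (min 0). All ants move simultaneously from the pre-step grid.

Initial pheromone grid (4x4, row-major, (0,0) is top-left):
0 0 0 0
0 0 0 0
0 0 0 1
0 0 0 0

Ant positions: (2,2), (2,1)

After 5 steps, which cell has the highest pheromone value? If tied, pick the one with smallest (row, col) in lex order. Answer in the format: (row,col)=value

Answer: (0,3)=2

Derivation:
Step 1: ant0:(2,2)->E->(2,3) | ant1:(2,1)->N->(1,1)
  grid max=2 at (2,3)
Step 2: ant0:(2,3)->N->(1,3) | ant1:(1,1)->N->(0,1)
  grid max=1 at (0,1)
Step 3: ant0:(1,3)->S->(2,3) | ant1:(0,1)->E->(0,2)
  grid max=2 at (2,3)
Step 4: ant0:(2,3)->N->(1,3) | ant1:(0,2)->E->(0,3)
  grid max=1 at (0,3)
Step 5: ant0:(1,3)->N->(0,3) | ant1:(0,3)->S->(1,3)
  grid max=2 at (0,3)
Final grid:
  0 0 0 2
  0 0 0 2
  0 0 0 0
  0 0 0 0
Max pheromone 2 at (0,3)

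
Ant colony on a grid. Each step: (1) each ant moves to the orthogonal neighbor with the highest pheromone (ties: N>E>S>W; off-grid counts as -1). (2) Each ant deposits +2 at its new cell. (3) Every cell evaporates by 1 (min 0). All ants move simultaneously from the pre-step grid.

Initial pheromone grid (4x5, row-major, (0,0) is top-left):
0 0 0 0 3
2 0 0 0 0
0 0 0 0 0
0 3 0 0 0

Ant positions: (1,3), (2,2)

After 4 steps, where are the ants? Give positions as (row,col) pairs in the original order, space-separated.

Step 1: ant0:(1,3)->N->(0,3) | ant1:(2,2)->N->(1,2)
  grid max=2 at (0,4)
Step 2: ant0:(0,3)->E->(0,4) | ant1:(1,2)->N->(0,2)
  grid max=3 at (0,4)
Step 3: ant0:(0,4)->S->(1,4) | ant1:(0,2)->E->(0,3)
  grid max=2 at (0,4)
Step 4: ant0:(1,4)->N->(0,4) | ant1:(0,3)->E->(0,4)
  grid max=5 at (0,4)

(0,4) (0,4)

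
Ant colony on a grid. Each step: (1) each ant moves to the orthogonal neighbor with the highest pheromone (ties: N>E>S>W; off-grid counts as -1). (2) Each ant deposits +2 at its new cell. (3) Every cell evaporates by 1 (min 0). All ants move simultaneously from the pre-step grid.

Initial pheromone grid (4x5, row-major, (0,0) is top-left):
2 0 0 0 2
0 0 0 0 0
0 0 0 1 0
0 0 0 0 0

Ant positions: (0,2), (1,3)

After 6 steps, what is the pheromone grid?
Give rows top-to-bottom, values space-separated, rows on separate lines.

After step 1: ants at (0,3),(2,3)
  1 0 0 1 1
  0 0 0 0 0
  0 0 0 2 0
  0 0 0 0 0
After step 2: ants at (0,4),(1,3)
  0 0 0 0 2
  0 0 0 1 0
  0 0 0 1 0
  0 0 0 0 0
After step 3: ants at (1,4),(2,3)
  0 0 0 0 1
  0 0 0 0 1
  0 0 0 2 0
  0 0 0 0 0
After step 4: ants at (0,4),(1,3)
  0 0 0 0 2
  0 0 0 1 0
  0 0 0 1 0
  0 0 0 0 0
After step 5: ants at (1,4),(2,3)
  0 0 0 0 1
  0 0 0 0 1
  0 0 0 2 0
  0 0 0 0 0
After step 6: ants at (0,4),(1,3)
  0 0 0 0 2
  0 0 0 1 0
  0 0 0 1 0
  0 0 0 0 0

0 0 0 0 2
0 0 0 1 0
0 0 0 1 0
0 0 0 0 0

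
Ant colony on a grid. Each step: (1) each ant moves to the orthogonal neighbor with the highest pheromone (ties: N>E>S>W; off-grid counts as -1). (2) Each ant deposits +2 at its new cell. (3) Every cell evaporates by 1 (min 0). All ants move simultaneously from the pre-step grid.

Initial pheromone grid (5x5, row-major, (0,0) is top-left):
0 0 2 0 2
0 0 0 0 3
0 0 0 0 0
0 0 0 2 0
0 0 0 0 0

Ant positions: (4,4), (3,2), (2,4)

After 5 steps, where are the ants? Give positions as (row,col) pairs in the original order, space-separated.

Step 1: ant0:(4,4)->N->(3,4) | ant1:(3,2)->E->(3,3) | ant2:(2,4)->N->(1,4)
  grid max=4 at (1,4)
Step 2: ant0:(3,4)->W->(3,3) | ant1:(3,3)->E->(3,4) | ant2:(1,4)->N->(0,4)
  grid max=4 at (3,3)
Step 3: ant0:(3,3)->E->(3,4) | ant1:(3,4)->W->(3,3) | ant2:(0,4)->S->(1,4)
  grid max=5 at (3,3)
Step 4: ant0:(3,4)->W->(3,3) | ant1:(3,3)->E->(3,4) | ant2:(1,4)->N->(0,4)
  grid max=6 at (3,3)
Step 5: ant0:(3,3)->E->(3,4) | ant1:(3,4)->W->(3,3) | ant2:(0,4)->S->(1,4)
  grid max=7 at (3,3)

(3,4) (3,3) (1,4)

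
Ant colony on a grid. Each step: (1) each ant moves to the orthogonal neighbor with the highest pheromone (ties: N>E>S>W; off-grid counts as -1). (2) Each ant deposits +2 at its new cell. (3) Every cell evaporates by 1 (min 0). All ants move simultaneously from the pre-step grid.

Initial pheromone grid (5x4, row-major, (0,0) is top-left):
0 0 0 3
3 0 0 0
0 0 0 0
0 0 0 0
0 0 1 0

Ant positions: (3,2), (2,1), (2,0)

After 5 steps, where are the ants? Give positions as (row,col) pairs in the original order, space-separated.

Step 1: ant0:(3,2)->S->(4,2) | ant1:(2,1)->N->(1,1) | ant2:(2,0)->N->(1,0)
  grid max=4 at (1,0)
Step 2: ant0:(4,2)->N->(3,2) | ant1:(1,1)->W->(1,0) | ant2:(1,0)->E->(1,1)
  grid max=5 at (1,0)
Step 3: ant0:(3,2)->S->(4,2) | ant1:(1,0)->E->(1,1) | ant2:(1,1)->W->(1,0)
  grid max=6 at (1,0)
Step 4: ant0:(4,2)->N->(3,2) | ant1:(1,1)->W->(1,0) | ant2:(1,0)->E->(1,1)
  grid max=7 at (1,0)
Step 5: ant0:(3,2)->S->(4,2) | ant1:(1,0)->E->(1,1) | ant2:(1,1)->W->(1,0)
  grid max=8 at (1,0)

(4,2) (1,1) (1,0)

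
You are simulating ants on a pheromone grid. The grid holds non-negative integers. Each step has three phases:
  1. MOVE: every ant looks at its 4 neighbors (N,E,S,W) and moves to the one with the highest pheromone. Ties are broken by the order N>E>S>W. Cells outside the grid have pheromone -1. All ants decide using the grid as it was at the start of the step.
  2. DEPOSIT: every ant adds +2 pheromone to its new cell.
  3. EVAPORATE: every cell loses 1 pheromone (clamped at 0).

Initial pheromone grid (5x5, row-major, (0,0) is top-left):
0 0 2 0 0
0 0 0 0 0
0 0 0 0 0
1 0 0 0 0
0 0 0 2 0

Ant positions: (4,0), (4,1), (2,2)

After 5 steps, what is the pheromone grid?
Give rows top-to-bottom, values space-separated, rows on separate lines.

After step 1: ants at (3,0),(3,1),(1,2)
  0 0 1 0 0
  0 0 1 0 0
  0 0 0 0 0
  2 1 0 0 0
  0 0 0 1 0
After step 2: ants at (3,1),(3,0),(0,2)
  0 0 2 0 0
  0 0 0 0 0
  0 0 0 0 0
  3 2 0 0 0
  0 0 0 0 0
After step 3: ants at (3,0),(3,1),(0,3)
  0 0 1 1 0
  0 0 0 0 0
  0 0 0 0 0
  4 3 0 0 0
  0 0 0 0 0
After step 4: ants at (3,1),(3,0),(0,2)
  0 0 2 0 0
  0 0 0 0 0
  0 0 0 0 0
  5 4 0 0 0
  0 0 0 0 0
After step 5: ants at (3,0),(3,1),(0,3)
  0 0 1 1 0
  0 0 0 0 0
  0 0 0 0 0
  6 5 0 0 0
  0 0 0 0 0

0 0 1 1 0
0 0 0 0 0
0 0 0 0 0
6 5 0 0 0
0 0 0 0 0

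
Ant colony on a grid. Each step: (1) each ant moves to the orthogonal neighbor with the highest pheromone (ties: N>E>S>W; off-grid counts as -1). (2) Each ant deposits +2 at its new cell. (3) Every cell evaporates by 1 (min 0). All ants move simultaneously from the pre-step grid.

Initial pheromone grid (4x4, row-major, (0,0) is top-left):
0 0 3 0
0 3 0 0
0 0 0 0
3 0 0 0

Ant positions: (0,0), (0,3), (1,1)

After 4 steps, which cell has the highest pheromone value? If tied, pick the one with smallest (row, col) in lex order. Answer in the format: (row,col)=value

Answer: (0,2)=11

Derivation:
Step 1: ant0:(0,0)->E->(0,1) | ant1:(0,3)->W->(0,2) | ant2:(1,1)->N->(0,1)
  grid max=4 at (0,2)
Step 2: ant0:(0,1)->E->(0,2) | ant1:(0,2)->W->(0,1) | ant2:(0,1)->E->(0,2)
  grid max=7 at (0,2)
Step 3: ant0:(0,2)->W->(0,1) | ant1:(0,1)->E->(0,2) | ant2:(0,2)->W->(0,1)
  grid max=8 at (0,2)
Step 4: ant0:(0,1)->E->(0,2) | ant1:(0,2)->W->(0,1) | ant2:(0,1)->E->(0,2)
  grid max=11 at (0,2)
Final grid:
  0 8 11 0
  0 0 0 0
  0 0 0 0
  0 0 0 0
Max pheromone 11 at (0,2)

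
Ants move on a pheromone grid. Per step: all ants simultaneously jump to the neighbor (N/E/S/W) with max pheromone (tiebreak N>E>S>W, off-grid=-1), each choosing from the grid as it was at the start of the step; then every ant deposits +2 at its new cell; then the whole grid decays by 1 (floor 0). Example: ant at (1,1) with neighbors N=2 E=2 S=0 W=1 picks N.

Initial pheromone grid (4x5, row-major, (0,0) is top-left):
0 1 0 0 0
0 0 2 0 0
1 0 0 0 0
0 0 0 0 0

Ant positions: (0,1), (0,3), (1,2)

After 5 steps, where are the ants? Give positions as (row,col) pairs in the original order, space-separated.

Step 1: ant0:(0,1)->E->(0,2) | ant1:(0,3)->E->(0,4) | ant2:(1,2)->N->(0,2)
  grid max=3 at (0,2)
Step 2: ant0:(0,2)->S->(1,2) | ant1:(0,4)->S->(1,4) | ant2:(0,2)->S->(1,2)
  grid max=4 at (1,2)
Step 3: ant0:(1,2)->N->(0,2) | ant1:(1,4)->N->(0,4) | ant2:(1,2)->N->(0,2)
  grid max=5 at (0,2)
Step 4: ant0:(0,2)->S->(1,2) | ant1:(0,4)->S->(1,4) | ant2:(0,2)->S->(1,2)
  grid max=6 at (1,2)
Step 5: ant0:(1,2)->N->(0,2) | ant1:(1,4)->N->(0,4) | ant2:(1,2)->N->(0,2)
  grid max=7 at (0,2)

(0,2) (0,4) (0,2)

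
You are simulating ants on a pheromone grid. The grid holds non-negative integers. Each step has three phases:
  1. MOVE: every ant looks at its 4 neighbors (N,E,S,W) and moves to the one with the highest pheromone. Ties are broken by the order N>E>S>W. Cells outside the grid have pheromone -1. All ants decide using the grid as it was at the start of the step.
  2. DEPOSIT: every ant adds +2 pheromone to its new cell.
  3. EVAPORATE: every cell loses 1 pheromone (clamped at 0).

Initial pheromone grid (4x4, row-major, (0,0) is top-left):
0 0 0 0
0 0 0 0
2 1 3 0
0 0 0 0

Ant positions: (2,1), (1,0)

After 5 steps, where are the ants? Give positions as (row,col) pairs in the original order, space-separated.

Step 1: ant0:(2,1)->E->(2,2) | ant1:(1,0)->S->(2,0)
  grid max=4 at (2,2)
Step 2: ant0:(2,2)->N->(1,2) | ant1:(2,0)->N->(1,0)
  grid max=3 at (2,2)
Step 3: ant0:(1,2)->S->(2,2) | ant1:(1,0)->S->(2,0)
  grid max=4 at (2,2)
Step 4: ant0:(2,2)->N->(1,2) | ant1:(2,0)->N->(1,0)
  grid max=3 at (2,2)
Step 5: ant0:(1,2)->S->(2,2) | ant1:(1,0)->S->(2,0)
  grid max=4 at (2,2)

(2,2) (2,0)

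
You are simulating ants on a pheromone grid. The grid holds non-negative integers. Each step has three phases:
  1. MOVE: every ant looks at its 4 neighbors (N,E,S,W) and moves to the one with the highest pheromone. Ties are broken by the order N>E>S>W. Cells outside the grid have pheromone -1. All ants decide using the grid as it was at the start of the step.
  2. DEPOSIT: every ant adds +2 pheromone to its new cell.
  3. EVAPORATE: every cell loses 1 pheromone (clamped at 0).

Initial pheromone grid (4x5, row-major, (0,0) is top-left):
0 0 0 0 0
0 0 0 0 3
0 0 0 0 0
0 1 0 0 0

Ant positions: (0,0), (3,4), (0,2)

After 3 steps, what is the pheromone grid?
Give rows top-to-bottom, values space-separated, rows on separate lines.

After step 1: ants at (0,1),(2,4),(0,3)
  0 1 0 1 0
  0 0 0 0 2
  0 0 0 0 1
  0 0 0 0 0
After step 2: ants at (0,2),(1,4),(0,4)
  0 0 1 0 1
  0 0 0 0 3
  0 0 0 0 0
  0 0 0 0 0
After step 3: ants at (0,3),(0,4),(1,4)
  0 0 0 1 2
  0 0 0 0 4
  0 0 0 0 0
  0 0 0 0 0

0 0 0 1 2
0 0 0 0 4
0 0 0 0 0
0 0 0 0 0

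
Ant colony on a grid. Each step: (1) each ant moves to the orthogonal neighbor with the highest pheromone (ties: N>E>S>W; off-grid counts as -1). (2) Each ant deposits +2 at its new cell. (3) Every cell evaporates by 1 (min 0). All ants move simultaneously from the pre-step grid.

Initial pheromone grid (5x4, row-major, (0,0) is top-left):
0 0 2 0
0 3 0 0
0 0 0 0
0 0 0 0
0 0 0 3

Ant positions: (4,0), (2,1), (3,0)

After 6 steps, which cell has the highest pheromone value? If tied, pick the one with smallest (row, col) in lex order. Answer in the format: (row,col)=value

Answer: (2,0)=6

Derivation:
Step 1: ant0:(4,0)->N->(3,0) | ant1:(2,1)->N->(1,1) | ant2:(3,0)->N->(2,0)
  grid max=4 at (1,1)
Step 2: ant0:(3,0)->N->(2,0) | ant1:(1,1)->N->(0,1) | ant2:(2,0)->S->(3,0)
  grid max=3 at (1,1)
Step 3: ant0:(2,0)->S->(3,0) | ant1:(0,1)->S->(1,1) | ant2:(3,0)->N->(2,0)
  grid max=4 at (1,1)
Step 4: ant0:(3,0)->N->(2,0) | ant1:(1,1)->N->(0,1) | ant2:(2,0)->S->(3,0)
  grid max=4 at (2,0)
Step 5: ant0:(2,0)->S->(3,0) | ant1:(0,1)->S->(1,1) | ant2:(3,0)->N->(2,0)
  grid max=5 at (2,0)
Step 6: ant0:(3,0)->N->(2,0) | ant1:(1,1)->N->(0,1) | ant2:(2,0)->S->(3,0)
  grid max=6 at (2,0)
Final grid:
  0 1 0 0
  0 3 0 0
  6 0 0 0
  6 0 0 0
  0 0 0 0
Max pheromone 6 at (2,0)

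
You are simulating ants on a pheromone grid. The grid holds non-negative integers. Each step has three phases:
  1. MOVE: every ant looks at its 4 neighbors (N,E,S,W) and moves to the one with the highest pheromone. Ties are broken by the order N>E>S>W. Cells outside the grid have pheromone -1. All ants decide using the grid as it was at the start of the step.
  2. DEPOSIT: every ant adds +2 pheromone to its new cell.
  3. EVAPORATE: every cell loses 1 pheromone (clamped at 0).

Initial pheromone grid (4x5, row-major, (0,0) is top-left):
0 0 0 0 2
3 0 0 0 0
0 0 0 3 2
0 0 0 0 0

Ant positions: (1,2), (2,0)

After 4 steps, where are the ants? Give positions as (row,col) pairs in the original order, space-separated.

Step 1: ant0:(1,2)->N->(0,2) | ant1:(2,0)->N->(1,0)
  grid max=4 at (1,0)
Step 2: ant0:(0,2)->E->(0,3) | ant1:(1,0)->N->(0,0)
  grid max=3 at (1,0)
Step 3: ant0:(0,3)->E->(0,4) | ant1:(0,0)->S->(1,0)
  grid max=4 at (1,0)
Step 4: ant0:(0,4)->S->(1,4) | ant1:(1,0)->N->(0,0)
  grid max=3 at (1,0)

(1,4) (0,0)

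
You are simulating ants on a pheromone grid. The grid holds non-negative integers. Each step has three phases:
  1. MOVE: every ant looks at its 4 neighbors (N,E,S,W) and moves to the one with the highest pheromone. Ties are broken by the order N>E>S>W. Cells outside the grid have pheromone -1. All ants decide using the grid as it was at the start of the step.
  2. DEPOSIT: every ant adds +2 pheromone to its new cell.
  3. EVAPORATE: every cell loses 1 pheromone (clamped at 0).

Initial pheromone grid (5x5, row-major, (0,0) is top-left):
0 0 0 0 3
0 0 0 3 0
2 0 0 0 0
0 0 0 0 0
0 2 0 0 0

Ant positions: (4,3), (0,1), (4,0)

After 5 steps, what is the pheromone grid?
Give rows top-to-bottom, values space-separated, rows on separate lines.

After step 1: ants at (3,3),(0,2),(4,1)
  0 0 1 0 2
  0 0 0 2 0
  1 0 0 0 0
  0 0 0 1 0
  0 3 0 0 0
After step 2: ants at (2,3),(0,3),(3,1)
  0 0 0 1 1
  0 0 0 1 0
  0 0 0 1 0
  0 1 0 0 0
  0 2 0 0 0
After step 3: ants at (1,3),(0,4),(4,1)
  0 0 0 0 2
  0 0 0 2 0
  0 0 0 0 0
  0 0 0 0 0
  0 3 0 0 0
After step 4: ants at (0,3),(1,4),(3,1)
  0 0 0 1 1
  0 0 0 1 1
  0 0 0 0 0
  0 1 0 0 0
  0 2 0 0 0
After step 5: ants at (0,4),(0,4),(4,1)
  0 0 0 0 4
  0 0 0 0 0
  0 0 0 0 0
  0 0 0 0 0
  0 3 0 0 0

0 0 0 0 4
0 0 0 0 0
0 0 0 0 0
0 0 0 0 0
0 3 0 0 0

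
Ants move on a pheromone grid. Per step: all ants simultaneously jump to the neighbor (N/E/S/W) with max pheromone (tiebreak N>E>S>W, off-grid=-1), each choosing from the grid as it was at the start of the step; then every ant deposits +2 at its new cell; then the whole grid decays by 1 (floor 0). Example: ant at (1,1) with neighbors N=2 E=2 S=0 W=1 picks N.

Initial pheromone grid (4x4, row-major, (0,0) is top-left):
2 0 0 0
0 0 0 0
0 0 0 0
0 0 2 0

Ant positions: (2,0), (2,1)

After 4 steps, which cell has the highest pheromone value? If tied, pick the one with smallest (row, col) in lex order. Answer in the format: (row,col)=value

Answer: (0,0)=4

Derivation:
Step 1: ant0:(2,0)->N->(1,0) | ant1:(2,1)->N->(1,1)
  grid max=1 at (0,0)
Step 2: ant0:(1,0)->N->(0,0) | ant1:(1,1)->W->(1,0)
  grid max=2 at (0,0)
Step 3: ant0:(0,0)->S->(1,0) | ant1:(1,0)->N->(0,0)
  grid max=3 at (0,0)
Step 4: ant0:(1,0)->N->(0,0) | ant1:(0,0)->S->(1,0)
  grid max=4 at (0,0)
Final grid:
  4 0 0 0
  4 0 0 0
  0 0 0 0
  0 0 0 0
Max pheromone 4 at (0,0)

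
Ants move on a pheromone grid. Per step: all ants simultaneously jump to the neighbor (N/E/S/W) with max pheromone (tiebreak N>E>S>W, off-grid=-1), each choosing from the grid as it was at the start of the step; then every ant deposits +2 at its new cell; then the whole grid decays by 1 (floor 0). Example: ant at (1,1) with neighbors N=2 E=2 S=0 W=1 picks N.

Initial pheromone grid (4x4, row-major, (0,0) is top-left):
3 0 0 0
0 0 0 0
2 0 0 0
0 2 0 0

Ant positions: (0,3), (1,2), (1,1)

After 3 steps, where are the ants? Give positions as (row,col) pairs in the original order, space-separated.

Step 1: ant0:(0,3)->S->(1,3) | ant1:(1,2)->N->(0,2) | ant2:(1,1)->N->(0,1)
  grid max=2 at (0,0)
Step 2: ant0:(1,3)->N->(0,3) | ant1:(0,2)->W->(0,1) | ant2:(0,1)->W->(0,0)
  grid max=3 at (0,0)
Step 3: ant0:(0,3)->S->(1,3) | ant1:(0,1)->W->(0,0) | ant2:(0,0)->E->(0,1)
  grid max=4 at (0,0)

(1,3) (0,0) (0,1)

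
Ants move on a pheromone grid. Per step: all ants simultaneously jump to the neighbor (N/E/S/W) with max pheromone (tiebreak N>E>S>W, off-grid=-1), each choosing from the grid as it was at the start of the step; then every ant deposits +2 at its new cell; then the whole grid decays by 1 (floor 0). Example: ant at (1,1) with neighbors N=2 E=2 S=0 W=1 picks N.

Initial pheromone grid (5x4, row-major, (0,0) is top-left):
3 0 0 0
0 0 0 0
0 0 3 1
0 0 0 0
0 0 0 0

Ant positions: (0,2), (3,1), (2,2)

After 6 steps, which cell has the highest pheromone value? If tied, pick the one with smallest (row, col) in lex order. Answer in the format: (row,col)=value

Step 1: ant0:(0,2)->E->(0,3) | ant1:(3,1)->N->(2,1) | ant2:(2,2)->E->(2,3)
  grid max=2 at (0,0)
Step 2: ant0:(0,3)->S->(1,3) | ant1:(2,1)->E->(2,2) | ant2:(2,3)->W->(2,2)
  grid max=5 at (2,2)
Step 3: ant0:(1,3)->S->(2,3) | ant1:(2,2)->E->(2,3) | ant2:(2,2)->E->(2,3)
  grid max=6 at (2,3)
Step 4: ant0:(2,3)->W->(2,2) | ant1:(2,3)->W->(2,2) | ant2:(2,3)->W->(2,2)
  grid max=9 at (2,2)
Step 5: ant0:(2,2)->E->(2,3) | ant1:(2,2)->E->(2,3) | ant2:(2,2)->E->(2,3)
  grid max=10 at (2,3)
Step 6: ant0:(2,3)->W->(2,2) | ant1:(2,3)->W->(2,2) | ant2:(2,3)->W->(2,2)
  grid max=13 at (2,2)
Final grid:
  0 0 0 0
  0 0 0 0
  0 0 13 9
  0 0 0 0
  0 0 0 0
Max pheromone 13 at (2,2)

Answer: (2,2)=13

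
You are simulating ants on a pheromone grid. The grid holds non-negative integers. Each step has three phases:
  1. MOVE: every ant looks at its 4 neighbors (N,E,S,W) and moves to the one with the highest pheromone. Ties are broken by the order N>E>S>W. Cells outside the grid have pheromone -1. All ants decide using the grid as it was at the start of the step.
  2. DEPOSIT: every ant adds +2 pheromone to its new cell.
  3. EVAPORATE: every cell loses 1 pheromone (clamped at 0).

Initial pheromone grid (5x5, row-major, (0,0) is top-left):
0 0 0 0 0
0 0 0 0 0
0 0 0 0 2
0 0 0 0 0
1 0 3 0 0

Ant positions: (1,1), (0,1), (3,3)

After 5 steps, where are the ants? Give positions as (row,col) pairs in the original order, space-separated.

Step 1: ant0:(1,1)->N->(0,1) | ant1:(0,1)->E->(0,2) | ant2:(3,3)->N->(2,3)
  grid max=2 at (4,2)
Step 2: ant0:(0,1)->E->(0,2) | ant1:(0,2)->W->(0,1) | ant2:(2,3)->E->(2,4)
  grid max=2 at (0,1)
Step 3: ant0:(0,2)->W->(0,1) | ant1:(0,1)->E->(0,2) | ant2:(2,4)->N->(1,4)
  grid max=3 at (0,1)
Step 4: ant0:(0,1)->E->(0,2) | ant1:(0,2)->W->(0,1) | ant2:(1,4)->S->(2,4)
  grid max=4 at (0,1)
Step 5: ant0:(0,2)->W->(0,1) | ant1:(0,1)->E->(0,2) | ant2:(2,4)->N->(1,4)
  grid max=5 at (0,1)

(0,1) (0,2) (1,4)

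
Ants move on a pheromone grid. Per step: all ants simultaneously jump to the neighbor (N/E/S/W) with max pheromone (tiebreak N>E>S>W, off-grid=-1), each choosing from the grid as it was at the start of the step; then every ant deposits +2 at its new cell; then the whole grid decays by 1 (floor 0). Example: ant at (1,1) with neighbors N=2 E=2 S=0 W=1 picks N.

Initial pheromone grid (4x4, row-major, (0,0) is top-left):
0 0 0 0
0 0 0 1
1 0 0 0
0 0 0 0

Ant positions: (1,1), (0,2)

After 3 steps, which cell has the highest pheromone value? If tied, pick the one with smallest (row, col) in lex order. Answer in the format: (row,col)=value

Answer: (0,3)=3

Derivation:
Step 1: ant0:(1,1)->N->(0,1) | ant1:(0,2)->E->(0,3)
  grid max=1 at (0,1)
Step 2: ant0:(0,1)->E->(0,2) | ant1:(0,3)->S->(1,3)
  grid max=1 at (0,2)
Step 3: ant0:(0,2)->E->(0,3) | ant1:(1,3)->N->(0,3)
  grid max=3 at (0,3)
Final grid:
  0 0 0 3
  0 0 0 0
  0 0 0 0
  0 0 0 0
Max pheromone 3 at (0,3)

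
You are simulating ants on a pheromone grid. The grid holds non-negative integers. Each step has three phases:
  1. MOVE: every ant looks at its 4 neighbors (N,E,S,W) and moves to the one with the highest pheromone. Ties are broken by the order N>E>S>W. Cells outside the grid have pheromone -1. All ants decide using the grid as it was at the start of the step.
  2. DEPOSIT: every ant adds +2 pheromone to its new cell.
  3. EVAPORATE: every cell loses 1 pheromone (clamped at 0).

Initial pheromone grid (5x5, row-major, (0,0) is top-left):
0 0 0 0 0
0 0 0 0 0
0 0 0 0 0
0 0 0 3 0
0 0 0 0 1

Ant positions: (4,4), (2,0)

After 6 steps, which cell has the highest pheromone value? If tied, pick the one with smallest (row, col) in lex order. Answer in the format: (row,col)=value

Answer: (3,3)=3

Derivation:
Step 1: ant0:(4,4)->N->(3,4) | ant1:(2,0)->N->(1,0)
  grid max=2 at (3,3)
Step 2: ant0:(3,4)->W->(3,3) | ant1:(1,0)->N->(0,0)
  grid max=3 at (3,3)
Step 3: ant0:(3,3)->N->(2,3) | ant1:(0,0)->E->(0,1)
  grid max=2 at (3,3)
Step 4: ant0:(2,3)->S->(3,3) | ant1:(0,1)->E->(0,2)
  grid max=3 at (3,3)
Step 5: ant0:(3,3)->N->(2,3) | ant1:(0,2)->E->(0,3)
  grid max=2 at (3,3)
Step 6: ant0:(2,3)->S->(3,3) | ant1:(0,3)->E->(0,4)
  grid max=3 at (3,3)
Final grid:
  0 0 0 0 1
  0 0 0 0 0
  0 0 0 0 0
  0 0 0 3 0
  0 0 0 0 0
Max pheromone 3 at (3,3)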